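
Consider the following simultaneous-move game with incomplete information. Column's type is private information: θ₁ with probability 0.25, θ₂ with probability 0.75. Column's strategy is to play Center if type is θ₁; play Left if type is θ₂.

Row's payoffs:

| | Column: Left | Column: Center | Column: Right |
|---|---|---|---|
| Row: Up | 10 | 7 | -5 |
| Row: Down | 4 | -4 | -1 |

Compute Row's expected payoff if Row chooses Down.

E[Down] = 0.25·(-4) + 0.75·4 = (-1) + 3 = 2

2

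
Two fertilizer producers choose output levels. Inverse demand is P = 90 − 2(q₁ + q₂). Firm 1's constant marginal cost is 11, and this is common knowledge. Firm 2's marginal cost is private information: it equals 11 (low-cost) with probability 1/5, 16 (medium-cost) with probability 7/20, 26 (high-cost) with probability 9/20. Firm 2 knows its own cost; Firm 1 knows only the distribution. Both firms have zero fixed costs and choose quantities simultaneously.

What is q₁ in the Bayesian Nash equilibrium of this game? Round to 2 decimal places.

Firm 2 with cost c maximizes (90 − 2(q₁+q₂) − c)·q₂, giving q₂(c) = (90 − c − 2q₁)/4.
E[c₂] = 1/5·11 + 7/20·16 + 9/20·26 = 19.5
Firm 1's FOC against E[q₂] yields q₁ = (90 − 2·11 + E[c₂])/6 = (90 − 22 + 19.5)/6 = 14.5833.

14.58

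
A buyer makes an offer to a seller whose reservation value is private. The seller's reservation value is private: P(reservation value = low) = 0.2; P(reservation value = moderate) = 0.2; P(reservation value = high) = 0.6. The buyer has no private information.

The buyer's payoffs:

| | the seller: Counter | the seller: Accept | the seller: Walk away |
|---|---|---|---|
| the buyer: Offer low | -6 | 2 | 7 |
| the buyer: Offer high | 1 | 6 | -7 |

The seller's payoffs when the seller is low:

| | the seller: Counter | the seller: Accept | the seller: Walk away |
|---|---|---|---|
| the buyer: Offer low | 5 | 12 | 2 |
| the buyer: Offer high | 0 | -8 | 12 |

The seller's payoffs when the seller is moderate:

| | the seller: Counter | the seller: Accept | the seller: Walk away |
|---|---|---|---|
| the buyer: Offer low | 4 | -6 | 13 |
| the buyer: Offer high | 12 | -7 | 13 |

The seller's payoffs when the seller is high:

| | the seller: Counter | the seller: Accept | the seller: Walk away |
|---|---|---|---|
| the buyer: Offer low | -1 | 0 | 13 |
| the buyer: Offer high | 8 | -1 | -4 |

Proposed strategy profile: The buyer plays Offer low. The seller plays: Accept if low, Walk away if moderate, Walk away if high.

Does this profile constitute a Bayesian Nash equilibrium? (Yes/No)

Yes

The buyer plays Offer low: E[Offer low] = 0.2·(2) + 0.2·(7) + 0.6·(7) = 6; E[Offer high] = -4.4. Best-responding. ✓
The seller (reservation value low), facing Offer low: Counter gives 5, Accept gives 12, Walk away gives 2. Proposed Accept is best. ✓
The seller (reservation value moderate), facing Offer low: Counter gives 4, Accept gives -6, Walk away gives 13. Proposed Walk away is best. ✓
The seller (reservation value high), facing Offer low: Counter gives -1, Accept gives 0, Walk away gives 13. Proposed Walk away is best. ✓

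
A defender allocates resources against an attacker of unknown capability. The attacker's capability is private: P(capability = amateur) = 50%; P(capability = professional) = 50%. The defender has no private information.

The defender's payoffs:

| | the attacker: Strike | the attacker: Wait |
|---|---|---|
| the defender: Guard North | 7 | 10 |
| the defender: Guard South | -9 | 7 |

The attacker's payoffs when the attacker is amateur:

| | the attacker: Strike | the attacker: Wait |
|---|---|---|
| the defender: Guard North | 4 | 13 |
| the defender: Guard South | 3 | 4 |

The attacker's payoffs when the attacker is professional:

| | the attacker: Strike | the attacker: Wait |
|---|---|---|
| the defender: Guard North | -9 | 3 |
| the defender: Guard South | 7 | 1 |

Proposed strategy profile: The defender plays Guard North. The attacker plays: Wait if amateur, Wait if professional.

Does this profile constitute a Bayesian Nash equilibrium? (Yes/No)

The defender plays Guard North: E[Guard North] = 0.5·(10) + 0.5·(10) = 10; E[Guard South] = 7. Best-responding. ✓
The attacker (capability amateur), facing Guard North: Strike gives 4, Wait gives 13. Proposed Wait is best. ✓
The attacker (capability professional), facing Guard North: Strike gives -9, Wait gives 3. Proposed Wait is best. ✓

Yes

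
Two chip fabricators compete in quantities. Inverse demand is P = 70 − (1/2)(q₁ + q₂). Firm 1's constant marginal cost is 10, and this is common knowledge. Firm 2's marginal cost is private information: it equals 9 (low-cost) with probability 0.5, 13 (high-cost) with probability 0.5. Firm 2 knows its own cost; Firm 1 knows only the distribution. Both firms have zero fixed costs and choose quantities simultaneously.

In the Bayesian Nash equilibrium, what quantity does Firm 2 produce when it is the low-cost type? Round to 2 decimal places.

40.67

Type-c best response for Firm 2: q₂(c) = (70 − c) − q₁/2.
Firm 1 maximizes expected profit; its first-order condition is 70 − q₁ − (1/2)E[q₂] − 10 = 0.
Substituting E[q₂] and solving: E[c₂] = 11, so q₁ = (70 − 2·10 + 11)/(3/2) = 40.6667.
q₂(low-cost) = (70 − 9 − (1/2)·40.6667) = 40.6667.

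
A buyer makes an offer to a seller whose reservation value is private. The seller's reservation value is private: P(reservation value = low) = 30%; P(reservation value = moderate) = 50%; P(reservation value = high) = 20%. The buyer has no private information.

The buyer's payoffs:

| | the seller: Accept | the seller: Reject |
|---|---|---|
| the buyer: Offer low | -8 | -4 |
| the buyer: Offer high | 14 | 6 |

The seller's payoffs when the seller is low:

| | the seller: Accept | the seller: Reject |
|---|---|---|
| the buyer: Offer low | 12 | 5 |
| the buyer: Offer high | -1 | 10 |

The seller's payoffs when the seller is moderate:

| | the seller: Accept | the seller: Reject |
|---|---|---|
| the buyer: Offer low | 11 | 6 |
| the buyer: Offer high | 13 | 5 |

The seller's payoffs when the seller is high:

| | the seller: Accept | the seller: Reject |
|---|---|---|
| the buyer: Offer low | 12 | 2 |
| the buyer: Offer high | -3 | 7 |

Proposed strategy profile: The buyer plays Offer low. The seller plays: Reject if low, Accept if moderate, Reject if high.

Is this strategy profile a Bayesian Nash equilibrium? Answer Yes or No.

A profile is a BNE iff every type of every player is best-responding given beliefs about the other side.
The buyer plays Offer low: E[Offer low] = 0.3·(-4) + 0.5·(-8) + 0.2·(-4) = -6; E[Offer high] = 10. Not best-responding. ✗
The seller (reservation value low), facing Offer low: Accept gives 12, Reject gives 5. Proposed Reject is not best — profitable deviation exists. ✗
The seller (reservation value moderate), facing Offer low: Accept gives 11, Reject gives 6. Proposed Accept is best. ✓
The seller (reservation value high), facing Offer low: Accept gives 12, Reject gives 2. Proposed Reject is not best — profitable deviation exists. ✗

No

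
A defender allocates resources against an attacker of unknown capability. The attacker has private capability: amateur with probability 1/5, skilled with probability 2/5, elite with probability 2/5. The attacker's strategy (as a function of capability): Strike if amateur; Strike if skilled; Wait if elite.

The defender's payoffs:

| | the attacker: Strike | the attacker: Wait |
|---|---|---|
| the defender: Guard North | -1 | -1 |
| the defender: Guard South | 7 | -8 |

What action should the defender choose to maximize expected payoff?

Guard South

E[Guard North] = 1/5·(-1) + 2/5·(-1) + 2/5·(-1) = -1
E[Guard South] = 1/5·(7) + 2/5·(7) + 2/5·(-8) = 1
Best response: Guard South (1 is the largest).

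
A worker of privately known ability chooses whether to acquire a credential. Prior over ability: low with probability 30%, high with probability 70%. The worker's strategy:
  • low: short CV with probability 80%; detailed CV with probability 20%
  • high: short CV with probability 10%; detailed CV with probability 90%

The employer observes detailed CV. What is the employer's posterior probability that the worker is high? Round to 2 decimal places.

0.91

P(detailed CV) = 0.3·0.2 + 0.7·0.9 = 0.69
P(high | detailed CV) = (0.7·0.9) / 0.69 = 0.63 / 0.69 = 0.913043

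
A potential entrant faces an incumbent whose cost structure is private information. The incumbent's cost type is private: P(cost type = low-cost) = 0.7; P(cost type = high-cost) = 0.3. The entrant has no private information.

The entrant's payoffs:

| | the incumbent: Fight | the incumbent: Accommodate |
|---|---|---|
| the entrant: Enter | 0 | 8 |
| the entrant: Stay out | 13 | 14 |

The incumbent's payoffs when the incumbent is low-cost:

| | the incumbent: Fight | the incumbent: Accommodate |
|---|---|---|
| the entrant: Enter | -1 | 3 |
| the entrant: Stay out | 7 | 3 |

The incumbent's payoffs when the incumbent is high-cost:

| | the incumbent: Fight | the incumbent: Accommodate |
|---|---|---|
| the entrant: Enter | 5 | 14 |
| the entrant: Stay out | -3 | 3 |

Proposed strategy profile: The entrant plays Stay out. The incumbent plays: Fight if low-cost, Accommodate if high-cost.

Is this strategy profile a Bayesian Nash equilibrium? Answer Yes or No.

Yes

The entrant plays Stay out: E[Stay out] = 0.7·(13) + 0.3·(14) = 13.3; E[Enter] = 2.4. Best-responding. ✓
The incumbent (cost type low-cost), facing Stay out: Fight gives 7, Accommodate gives 3. Proposed Fight is best. ✓
The incumbent (cost type high-cost), facing Stay out: Fight gives -3, Accommodate gives 3. Proposed Accommodate is best. ✓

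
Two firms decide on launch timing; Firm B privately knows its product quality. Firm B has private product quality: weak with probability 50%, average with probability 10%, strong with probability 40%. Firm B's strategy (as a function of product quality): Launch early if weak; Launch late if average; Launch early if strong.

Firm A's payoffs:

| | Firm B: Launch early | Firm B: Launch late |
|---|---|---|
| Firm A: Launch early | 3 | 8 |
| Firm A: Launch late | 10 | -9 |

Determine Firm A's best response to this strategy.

E[Launch early] = 0.5·(3) + 0.1·(8) + 0.4·(3) = 3.5
E[Launch late] = 0.5·(10) + 0.1·(-9) + 0.4·(10) = 8.1
Best response: Launch late (8.1 is the largest).

Launch late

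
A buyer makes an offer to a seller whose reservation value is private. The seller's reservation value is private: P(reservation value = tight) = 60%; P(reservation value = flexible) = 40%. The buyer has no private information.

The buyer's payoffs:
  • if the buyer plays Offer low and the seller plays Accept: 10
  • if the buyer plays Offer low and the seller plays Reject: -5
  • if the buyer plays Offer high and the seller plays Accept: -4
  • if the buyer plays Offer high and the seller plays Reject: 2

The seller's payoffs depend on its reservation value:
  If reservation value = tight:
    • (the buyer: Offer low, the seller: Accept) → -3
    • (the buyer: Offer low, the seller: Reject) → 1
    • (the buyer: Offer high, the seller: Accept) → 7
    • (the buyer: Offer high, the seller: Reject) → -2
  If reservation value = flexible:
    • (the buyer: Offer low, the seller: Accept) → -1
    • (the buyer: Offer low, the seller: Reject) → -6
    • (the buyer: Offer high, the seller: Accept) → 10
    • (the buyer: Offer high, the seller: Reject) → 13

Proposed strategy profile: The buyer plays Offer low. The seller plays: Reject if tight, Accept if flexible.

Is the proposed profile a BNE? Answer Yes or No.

The buyer plays Offer low: E[Offer low] = 0.6·(-5) + 0.4·(10) = 1; E[Offer high] = -0.4. Best-responding. ✓
The seller (reservation value tight), facing Offer low: Accept gives -3, Reject gives 1. Proposed Reject is best. ✓
The seller (reservation value flexible), facing Offer low: Accept gives -1, Reject gives -6. Proposed Accept is best. ✓

Yes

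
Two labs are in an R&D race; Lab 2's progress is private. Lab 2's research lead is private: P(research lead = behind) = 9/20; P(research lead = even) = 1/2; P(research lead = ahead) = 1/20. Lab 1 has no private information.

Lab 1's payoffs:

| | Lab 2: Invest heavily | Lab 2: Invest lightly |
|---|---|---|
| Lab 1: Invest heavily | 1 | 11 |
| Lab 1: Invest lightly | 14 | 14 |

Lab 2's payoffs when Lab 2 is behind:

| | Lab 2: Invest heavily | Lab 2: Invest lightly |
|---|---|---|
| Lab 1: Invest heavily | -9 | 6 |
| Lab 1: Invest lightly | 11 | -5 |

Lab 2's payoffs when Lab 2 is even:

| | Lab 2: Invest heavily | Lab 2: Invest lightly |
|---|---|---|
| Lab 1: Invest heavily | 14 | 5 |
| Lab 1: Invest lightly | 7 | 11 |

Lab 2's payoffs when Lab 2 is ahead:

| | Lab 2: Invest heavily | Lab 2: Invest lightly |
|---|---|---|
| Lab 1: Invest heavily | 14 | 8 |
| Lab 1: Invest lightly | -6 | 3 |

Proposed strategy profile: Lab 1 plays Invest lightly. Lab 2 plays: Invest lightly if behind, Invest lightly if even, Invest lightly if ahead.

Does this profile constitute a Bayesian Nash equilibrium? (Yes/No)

Lab 1 plays Invest lightly: E[Invest lightly] = 9/20·(14) + 1/2·(14) + 1/20·(14) = 14; E[Invest heavily] = 11. Best-responding. ✓
Lab 2 (research lead behind), facing Invest lightly: Invest heavily gives 11, Invest lightly gives -5. Proposed Invest lightly is not best — profitable deviation exists. ✗
Lab 2 (research lead even), facing Invest lightly: Invest heavily gives 7, Invest lightly gives 11. Proposed Invest lightly is best. ✓
Lab 2 (research lead ahead), facing Invest lightly: Invest heavily gives -6, Invest lightly gives 3. Proposed Invest lightly is best. ✓

No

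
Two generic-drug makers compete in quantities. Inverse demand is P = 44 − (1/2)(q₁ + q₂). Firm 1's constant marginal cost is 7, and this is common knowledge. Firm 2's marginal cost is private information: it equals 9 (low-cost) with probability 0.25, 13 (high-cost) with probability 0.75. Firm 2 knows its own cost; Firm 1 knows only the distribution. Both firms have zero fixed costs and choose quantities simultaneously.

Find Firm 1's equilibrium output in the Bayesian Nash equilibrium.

28

Each type of Firm 2 best-responds to q₁; Firm 1 best-responds to the expected q₂ over Firm 2's types.
Firm 2 with cost c maximizes (44 − (1/2)(q₁+q₂) − c)·q₂, giving q₂(c) = (44 − c − (1/2)q₁).
E[c₂] = 0.25·9 + 0.75·13 = 12
Firm 1's FOC against E[q₂] yields q₁ = (44 − 2·7 + E[c₂])/(3/2) = (44 − 14 + 12)/(3/2) = 28.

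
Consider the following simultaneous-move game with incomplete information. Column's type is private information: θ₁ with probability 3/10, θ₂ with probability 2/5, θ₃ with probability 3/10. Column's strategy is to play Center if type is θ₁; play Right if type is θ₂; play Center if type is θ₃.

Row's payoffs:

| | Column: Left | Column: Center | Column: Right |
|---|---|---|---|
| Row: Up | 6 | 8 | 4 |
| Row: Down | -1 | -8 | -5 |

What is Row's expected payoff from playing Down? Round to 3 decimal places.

E[Down] = 3/10·(-8) + 2/5·(-5) + 3/10·(-8) = (-12/5) + (-2) + (-12/5) = -34/5

-6.800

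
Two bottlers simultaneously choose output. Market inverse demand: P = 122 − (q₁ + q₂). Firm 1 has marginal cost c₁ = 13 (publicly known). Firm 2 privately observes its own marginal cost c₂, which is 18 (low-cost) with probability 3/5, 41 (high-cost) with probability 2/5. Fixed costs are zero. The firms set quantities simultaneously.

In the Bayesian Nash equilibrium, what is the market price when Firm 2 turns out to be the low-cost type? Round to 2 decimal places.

Type-c best response for Firm 2: q₂(c) = (122 − c)/2 − q₁/2.
Firm 1 maximizes expected profit; its first-order condition is 122 − 2q₁ − E[q₂] − 13 = 0.
Substituting E[q₂] and solving: E[c₂] = 27.2, so q₁ = (122 − 2·13 + 27.2)/3 = 41.0667.
q₂(low-cost) = 31.4667, so P = 122 − (41.0667 + 31.4667) = 49.4667.

49.47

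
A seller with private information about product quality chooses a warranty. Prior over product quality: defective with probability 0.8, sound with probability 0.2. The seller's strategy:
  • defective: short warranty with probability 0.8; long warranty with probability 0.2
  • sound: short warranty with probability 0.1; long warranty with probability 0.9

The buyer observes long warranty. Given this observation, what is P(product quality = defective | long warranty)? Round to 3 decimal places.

P(long warranty) = 0.8·0.2 + 0.2·0.9 = 0.34
P(defective | long warranty) = (0.8·0.2) / 0.34 = 0.16 / 0.34 = 0.470588

0.471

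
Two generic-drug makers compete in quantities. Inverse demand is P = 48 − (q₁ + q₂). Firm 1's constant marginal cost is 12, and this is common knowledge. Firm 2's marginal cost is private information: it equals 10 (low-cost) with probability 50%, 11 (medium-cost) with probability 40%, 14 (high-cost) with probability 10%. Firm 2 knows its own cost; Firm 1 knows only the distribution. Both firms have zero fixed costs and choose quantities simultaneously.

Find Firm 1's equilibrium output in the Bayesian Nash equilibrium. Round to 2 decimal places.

Firm 2 with cost c maximizes (48 − (q₁+q₂) − c)·q₂, giving q₂(c) = (48 − c − q₁)/2.
E[c₂] = 0.5·10 + 0.4·11 + 0.1·14 = 10.8
Firm 1's FOC against E[q₂] yields q₁ = (48 − 2·12 + E[c₂])/3 = (48 − 24 + 10.8)/3 = 11.6.

11.60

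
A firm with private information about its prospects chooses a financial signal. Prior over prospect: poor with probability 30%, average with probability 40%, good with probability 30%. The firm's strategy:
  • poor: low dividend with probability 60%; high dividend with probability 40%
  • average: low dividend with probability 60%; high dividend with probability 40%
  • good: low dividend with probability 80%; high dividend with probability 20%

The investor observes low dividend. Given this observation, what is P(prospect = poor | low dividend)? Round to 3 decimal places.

0.273

Apply Bayes' rule using the sender's strategy as the likelihood.
P(low dividend) = 0.3·0.6 + 0.4·0.6 + 0.3·0.8 = 0.66
P(poor | low dividend) = (0.3·0.6) / 0.66 = 0.18 / 0.66 = 0.272727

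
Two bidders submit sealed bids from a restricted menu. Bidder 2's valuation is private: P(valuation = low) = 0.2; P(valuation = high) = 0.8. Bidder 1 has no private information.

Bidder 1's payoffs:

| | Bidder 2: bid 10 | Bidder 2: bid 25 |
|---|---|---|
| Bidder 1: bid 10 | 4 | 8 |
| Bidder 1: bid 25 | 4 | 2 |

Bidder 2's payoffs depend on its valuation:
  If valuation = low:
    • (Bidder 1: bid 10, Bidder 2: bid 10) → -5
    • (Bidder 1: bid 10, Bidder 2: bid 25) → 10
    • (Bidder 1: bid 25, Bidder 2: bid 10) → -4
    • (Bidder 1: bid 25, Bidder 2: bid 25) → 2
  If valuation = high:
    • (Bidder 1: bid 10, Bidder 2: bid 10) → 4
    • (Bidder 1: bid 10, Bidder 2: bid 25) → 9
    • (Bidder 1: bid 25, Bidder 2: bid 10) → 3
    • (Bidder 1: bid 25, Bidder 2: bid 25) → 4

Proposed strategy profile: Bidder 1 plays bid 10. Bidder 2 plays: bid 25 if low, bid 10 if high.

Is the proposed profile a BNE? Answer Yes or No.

A profile is a BNE iff every type of every player is best-responding given beliefs about the other side.
Bidder 1 plays bid 10: E[bid 10] = 0.2·(8) + 0.8·(4) = 4.8; E[bid 25] = 3.6. Best-responding. ✓
Bidder 2 (valuation low), facing bid 10: bid 10 gives -5, bid 25 gives 10. Proposed bid 25 is best. ✓
Bidder 2 (valuation high), facing bid 10: bid 10 gives 4, bid 25 gives 9. Proposed bid 10 is not best — profitable deviation exists. ✗

No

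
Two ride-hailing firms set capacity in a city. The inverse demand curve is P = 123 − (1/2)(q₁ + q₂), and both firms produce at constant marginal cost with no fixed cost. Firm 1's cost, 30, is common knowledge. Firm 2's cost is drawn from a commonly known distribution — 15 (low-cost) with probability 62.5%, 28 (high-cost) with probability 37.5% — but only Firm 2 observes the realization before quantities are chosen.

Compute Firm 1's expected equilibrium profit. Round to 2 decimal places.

Type-c best response for Firm 2: q₂(c) = (123 − c) − q₁/2.
Firm 1 maximizes expected profit; its first-order condition is 123 − q₁ − (1/2)E[q₂] − 30 = 0.
Substituting E[q₂] and solving: E[c₂] = 19.875, so q₁ = (123 − 2·30 + 19.875)/(3/2) = 55.25.
E[P] = 123 − (1/2)·(q₁ + E[q₂]) = 57.625; Firm 1's expected profit = (E[P] − 30)·q₁ = (57.625 − 30)·55.25 = 1526.28.

1526.28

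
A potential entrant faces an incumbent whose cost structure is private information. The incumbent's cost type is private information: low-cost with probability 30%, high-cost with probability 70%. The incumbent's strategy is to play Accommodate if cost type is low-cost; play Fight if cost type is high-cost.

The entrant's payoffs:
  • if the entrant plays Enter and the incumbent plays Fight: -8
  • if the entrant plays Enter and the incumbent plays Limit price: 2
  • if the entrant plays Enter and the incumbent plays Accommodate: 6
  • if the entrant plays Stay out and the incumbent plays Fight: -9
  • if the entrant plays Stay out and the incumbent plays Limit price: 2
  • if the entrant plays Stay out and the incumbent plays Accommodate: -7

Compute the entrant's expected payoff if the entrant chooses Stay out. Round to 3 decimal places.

-8.400

Take the expectation over the incumbent's cost type, weighting each type's action by its prior probability.
E[Stay out] = 0.3·(-7) + 0.7·(-9) = (-2.1) + (-6.3) = -8.4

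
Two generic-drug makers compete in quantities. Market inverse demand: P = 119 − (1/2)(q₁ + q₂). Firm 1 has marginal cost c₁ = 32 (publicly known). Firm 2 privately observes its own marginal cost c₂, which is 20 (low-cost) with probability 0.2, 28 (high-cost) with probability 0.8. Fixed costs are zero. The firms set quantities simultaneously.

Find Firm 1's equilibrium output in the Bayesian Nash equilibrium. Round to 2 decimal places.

54.27

Each type of Firm 2 best-responds to q₁; Firm 1 best-responds to the expected q₂ over Firm 2's types.
Firm 2 with cost c maximizes (119 − (1/2)(q₁+q₂) − c)·q₂, giving q₂(c) = (119 − c − (1/2)q₁).
E[c₂] = 0.2·20 + 0.8·28 = 26.4
Firm 1's FOC against E[q₂] yields q₁ = (119 − 2·32 + E[c₂])/(3/2) = (119 − 64 + 26.4)/(3/2) = 54.2667.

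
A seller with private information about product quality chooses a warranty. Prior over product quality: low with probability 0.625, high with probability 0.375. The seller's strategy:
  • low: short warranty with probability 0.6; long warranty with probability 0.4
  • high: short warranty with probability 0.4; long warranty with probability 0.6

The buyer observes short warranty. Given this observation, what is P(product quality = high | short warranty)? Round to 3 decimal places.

P(short warranty) = 0.625·0.6 + 0.375·0.4 = 0.525
P(high | short warranty) = (0.375·0.4) / 0.525 = 0.15 / 0.525 = 0.285714

0.286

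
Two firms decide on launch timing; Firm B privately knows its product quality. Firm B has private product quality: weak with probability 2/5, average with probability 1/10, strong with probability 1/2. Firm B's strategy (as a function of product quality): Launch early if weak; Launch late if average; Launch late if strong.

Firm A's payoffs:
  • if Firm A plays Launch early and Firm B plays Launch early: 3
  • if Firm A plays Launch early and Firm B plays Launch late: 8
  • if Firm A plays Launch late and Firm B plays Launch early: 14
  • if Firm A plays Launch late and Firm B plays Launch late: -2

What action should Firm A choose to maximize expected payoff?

Launch early

E[Launch early] = 2/5·(3) + 1/10·(8) + 1/2·(8) = 6
E[Launch late] = 2/5·(14) + 1/10·(-2) + 1/2·(-2) = 22/5
Best response: Launch early (6 is the largest).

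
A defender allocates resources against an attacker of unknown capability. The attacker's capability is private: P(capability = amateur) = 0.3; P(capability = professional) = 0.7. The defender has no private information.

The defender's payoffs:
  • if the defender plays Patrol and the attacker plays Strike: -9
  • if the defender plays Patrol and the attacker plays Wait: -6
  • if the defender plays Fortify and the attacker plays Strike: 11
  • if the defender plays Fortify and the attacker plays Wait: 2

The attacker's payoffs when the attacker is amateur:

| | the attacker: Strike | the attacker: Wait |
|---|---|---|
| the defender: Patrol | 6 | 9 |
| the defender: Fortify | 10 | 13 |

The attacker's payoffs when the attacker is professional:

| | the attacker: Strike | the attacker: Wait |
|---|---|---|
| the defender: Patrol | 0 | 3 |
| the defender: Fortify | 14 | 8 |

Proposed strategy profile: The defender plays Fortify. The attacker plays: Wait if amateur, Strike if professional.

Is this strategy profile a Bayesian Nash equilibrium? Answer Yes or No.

Yes

The defender plays Fortify: E[Fortify] = 0.3·(2) + 0.7·(11) = 8.3; E[Patrol] = -8.1. Best-responding. ✓
The attacker (capability amateur), facing Fortify: Strike gives 10, Wait gives 13. Proposed Wait is best. ✓
The attacker (capability professional), facing Fortify: Strike gives 14, Wait gives 8. Proposed Strike is best. ✓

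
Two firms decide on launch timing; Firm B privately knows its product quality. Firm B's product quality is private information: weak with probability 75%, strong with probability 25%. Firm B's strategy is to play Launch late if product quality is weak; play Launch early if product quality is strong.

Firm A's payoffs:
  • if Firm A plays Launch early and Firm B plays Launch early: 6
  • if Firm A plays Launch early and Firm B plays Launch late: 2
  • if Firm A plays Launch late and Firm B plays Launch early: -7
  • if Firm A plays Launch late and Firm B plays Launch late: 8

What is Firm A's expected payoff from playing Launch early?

3

E[Launch early] = 0.75·2 + 0.25·6 = 1.5 + 1.5 = 3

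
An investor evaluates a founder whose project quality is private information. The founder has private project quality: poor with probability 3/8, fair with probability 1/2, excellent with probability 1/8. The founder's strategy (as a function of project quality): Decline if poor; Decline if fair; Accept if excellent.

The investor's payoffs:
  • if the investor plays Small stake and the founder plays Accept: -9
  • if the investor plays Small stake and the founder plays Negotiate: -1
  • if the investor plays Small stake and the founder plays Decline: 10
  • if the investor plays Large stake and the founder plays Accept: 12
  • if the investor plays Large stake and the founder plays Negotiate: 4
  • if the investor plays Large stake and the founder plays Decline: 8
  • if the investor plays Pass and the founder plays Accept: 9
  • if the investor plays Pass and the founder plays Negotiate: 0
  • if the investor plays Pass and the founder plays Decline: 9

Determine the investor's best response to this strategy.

Pass

E[Small stake] = 3/8·(10) + 1/2·(10) + 1/8·(-9) = 61/8
E[Large stake] = 3/8·(8) + 1/2·(8) + 1/8·(12) = 17/2
E[Pass] = 3/8·(9) + 1/2·(9) + 1/8·(9) = 9
Best response: Pass (9 is the largest).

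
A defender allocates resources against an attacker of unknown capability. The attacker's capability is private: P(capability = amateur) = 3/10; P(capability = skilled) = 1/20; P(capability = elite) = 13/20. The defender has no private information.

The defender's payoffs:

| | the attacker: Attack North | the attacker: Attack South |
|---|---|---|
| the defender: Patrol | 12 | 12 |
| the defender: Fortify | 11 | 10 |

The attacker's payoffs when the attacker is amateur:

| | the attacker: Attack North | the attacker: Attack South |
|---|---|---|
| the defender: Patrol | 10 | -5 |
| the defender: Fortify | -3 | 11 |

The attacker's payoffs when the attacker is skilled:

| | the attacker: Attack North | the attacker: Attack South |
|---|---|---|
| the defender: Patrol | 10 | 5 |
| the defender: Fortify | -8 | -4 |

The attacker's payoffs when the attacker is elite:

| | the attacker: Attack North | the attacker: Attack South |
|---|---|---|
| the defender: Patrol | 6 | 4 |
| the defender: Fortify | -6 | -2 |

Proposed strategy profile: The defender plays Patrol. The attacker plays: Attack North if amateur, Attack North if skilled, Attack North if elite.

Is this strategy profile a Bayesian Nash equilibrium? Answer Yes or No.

The defender plays Patrol: E[Patrol] = 3/10·(12) + 1/20·(12) + 13/20·(12) = 12; E[Fortify] = 11. Best-responding. ✓
The attacker (capability amateur), facing Patrol: Attack North gives 10, Attack South gives -5. Proposed Attack North is best. ✓
The attacker (capability skilled), facing Patrol: Attack North gives 10, Attack South gives 5. Proposed Attack North is best. ✓
The attacker (capability elite), facing Patrol: Attack North gives 6, Attack South gives 4. Proposed Attack North is best. ✓

Yes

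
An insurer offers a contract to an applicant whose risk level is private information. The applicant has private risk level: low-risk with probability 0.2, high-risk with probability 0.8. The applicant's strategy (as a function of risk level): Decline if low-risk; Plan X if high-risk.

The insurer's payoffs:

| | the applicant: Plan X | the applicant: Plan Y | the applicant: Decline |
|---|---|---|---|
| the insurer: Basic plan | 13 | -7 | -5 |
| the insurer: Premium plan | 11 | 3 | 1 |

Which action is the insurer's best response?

Compute the insurer's expected payoff for each action, taking the expectation over the applicant's type.
E[Basic plan] = 0.2·(-5) + 0.8·(13) = 9.4
E[Premium plan] = 0.2·(1) + 0.8·(11) = 9
Best response: Basic plan (9.4 is the largest).

Basic plan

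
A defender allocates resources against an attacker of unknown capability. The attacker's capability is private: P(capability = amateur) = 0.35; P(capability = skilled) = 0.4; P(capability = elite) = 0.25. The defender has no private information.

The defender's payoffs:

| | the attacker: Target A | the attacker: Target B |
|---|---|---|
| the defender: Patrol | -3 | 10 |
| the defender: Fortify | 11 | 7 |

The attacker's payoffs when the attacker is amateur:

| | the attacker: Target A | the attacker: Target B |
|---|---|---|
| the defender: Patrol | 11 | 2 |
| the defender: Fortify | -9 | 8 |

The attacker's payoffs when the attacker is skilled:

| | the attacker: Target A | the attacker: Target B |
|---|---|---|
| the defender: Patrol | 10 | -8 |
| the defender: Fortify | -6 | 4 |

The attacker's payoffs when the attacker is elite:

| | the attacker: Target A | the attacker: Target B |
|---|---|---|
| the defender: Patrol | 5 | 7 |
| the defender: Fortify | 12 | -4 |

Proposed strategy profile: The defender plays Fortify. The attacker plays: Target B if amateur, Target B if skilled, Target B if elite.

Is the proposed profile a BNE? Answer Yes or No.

No

The defender plays Fortify: E[Fortify] = 0.35·(7) + 0.4·(7) + 0.25·(7) = 7; E[Patrol] = 10. Not best-responding. ✗
The attacker (capability amateur), facing Fortify: Target A gives -9, Target B gives 8. Proposed Target B is best. ✓
The attacker (capability skilled), facing Fortify: Target A gives -6, Target B gives 4. Proposed Target B is best. ✓
The attacker (capability elite), facing Fortify: Target A gives 12, Target B gives -4. Proposed Target B is not best — profitable deviation exists. ✗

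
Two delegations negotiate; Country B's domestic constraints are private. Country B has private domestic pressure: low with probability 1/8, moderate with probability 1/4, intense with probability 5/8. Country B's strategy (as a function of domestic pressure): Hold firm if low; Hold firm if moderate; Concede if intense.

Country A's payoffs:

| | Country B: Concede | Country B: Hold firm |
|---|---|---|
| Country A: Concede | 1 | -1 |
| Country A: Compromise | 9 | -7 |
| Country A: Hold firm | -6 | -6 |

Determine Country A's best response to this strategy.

Compromise

E[Concede] = 1/8·(-1) + 1/4·(-1) + 5/8·(1) = 1/4
E[Compromise] = 1/8·(-7) + 1/4·(-7) + 5/8·(9) = 3
E[Hold firm] = 1/8·(-6) + 1/4·(-6) + 5/8·(-6) = -6
Best response: Compromise (3 is the largest).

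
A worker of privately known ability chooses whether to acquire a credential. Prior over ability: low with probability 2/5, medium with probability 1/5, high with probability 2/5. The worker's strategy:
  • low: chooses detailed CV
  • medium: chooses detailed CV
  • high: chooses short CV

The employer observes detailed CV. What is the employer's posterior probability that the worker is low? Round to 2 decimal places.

0.67

P(detailed CV) = (2/5)·1 + (1/5)·1 + (2/5)·0 = 3/5
P(low | detailed CV) = ((2/5)·1) / (3/5) = (2/5) / (3/5) = 2/3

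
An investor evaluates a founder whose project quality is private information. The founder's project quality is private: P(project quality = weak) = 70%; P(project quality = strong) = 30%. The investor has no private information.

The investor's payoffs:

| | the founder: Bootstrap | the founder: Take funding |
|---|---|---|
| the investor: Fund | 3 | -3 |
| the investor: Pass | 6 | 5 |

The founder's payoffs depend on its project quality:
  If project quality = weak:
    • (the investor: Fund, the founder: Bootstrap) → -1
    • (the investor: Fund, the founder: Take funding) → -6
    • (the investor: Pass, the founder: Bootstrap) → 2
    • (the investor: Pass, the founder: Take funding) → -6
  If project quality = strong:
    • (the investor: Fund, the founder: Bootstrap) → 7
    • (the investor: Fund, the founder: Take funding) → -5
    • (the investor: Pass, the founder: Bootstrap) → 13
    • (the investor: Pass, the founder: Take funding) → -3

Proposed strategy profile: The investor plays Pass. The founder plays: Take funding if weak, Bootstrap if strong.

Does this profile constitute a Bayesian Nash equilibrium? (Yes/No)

No

A profile is a BNE iff every type of every player is best-responding given beliefs about the other side.
The investor plays Pass: E[Pass] = 0.7·(5) + 0.3·(6) = 5.3; E[Fund] = -1.2. Best-responding. ✓
The founder (project quality weak), facing Pass: Bootstrap gives 2, Take funding gives -6. Proposed Take funding is not best — profitable deviation exists. ✗
The founder (project quality strong), facing Pass: Bootstrap gives 13, Take funding gives -3. Proposed Bootstrap is best. ✓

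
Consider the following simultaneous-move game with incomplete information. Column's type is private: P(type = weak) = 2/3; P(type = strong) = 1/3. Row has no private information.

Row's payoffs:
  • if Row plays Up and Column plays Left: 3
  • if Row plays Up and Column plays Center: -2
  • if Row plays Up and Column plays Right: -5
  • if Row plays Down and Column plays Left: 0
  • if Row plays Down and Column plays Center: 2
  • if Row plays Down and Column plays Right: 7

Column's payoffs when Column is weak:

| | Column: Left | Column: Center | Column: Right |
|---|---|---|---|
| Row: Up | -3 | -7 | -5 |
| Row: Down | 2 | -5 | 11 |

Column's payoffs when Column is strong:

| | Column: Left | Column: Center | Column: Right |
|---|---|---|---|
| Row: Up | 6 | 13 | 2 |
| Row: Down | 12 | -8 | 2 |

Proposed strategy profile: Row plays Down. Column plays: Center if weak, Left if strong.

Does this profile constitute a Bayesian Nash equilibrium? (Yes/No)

A profile is a BNE iff every type of every player is best-responding given beliefs about the other side.
Row plays Down: E[Down] = 2/3·(2) + 1/3·(0) = 4/3; E[Up] = -1/3. Best-responding. ✓
Column (type weak), facing Down: Left gives 2, Center gives -5, Right gives 11. Proposed Center is not best — profitable deviation exists. ✗
Column (type strong), facing Down: Left gives 12, Center gives -8, Right gives 2. Proposed Left is best. ✓

No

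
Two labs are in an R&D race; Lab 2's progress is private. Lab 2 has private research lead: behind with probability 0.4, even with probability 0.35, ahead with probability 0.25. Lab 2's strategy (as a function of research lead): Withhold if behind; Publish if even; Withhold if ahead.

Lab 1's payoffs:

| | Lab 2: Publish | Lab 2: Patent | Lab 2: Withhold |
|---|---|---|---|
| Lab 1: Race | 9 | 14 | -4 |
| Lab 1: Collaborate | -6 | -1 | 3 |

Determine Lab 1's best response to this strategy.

E[Race] = 0.4·(-4) + 0.35·(9) + 0.25·(-4) = 0.55
E[Collaborate] = 0.4·(3) + 0.35·(-6) + 0.25·(3) = -0.15
Best response: Race (0.55 is the largest).

Race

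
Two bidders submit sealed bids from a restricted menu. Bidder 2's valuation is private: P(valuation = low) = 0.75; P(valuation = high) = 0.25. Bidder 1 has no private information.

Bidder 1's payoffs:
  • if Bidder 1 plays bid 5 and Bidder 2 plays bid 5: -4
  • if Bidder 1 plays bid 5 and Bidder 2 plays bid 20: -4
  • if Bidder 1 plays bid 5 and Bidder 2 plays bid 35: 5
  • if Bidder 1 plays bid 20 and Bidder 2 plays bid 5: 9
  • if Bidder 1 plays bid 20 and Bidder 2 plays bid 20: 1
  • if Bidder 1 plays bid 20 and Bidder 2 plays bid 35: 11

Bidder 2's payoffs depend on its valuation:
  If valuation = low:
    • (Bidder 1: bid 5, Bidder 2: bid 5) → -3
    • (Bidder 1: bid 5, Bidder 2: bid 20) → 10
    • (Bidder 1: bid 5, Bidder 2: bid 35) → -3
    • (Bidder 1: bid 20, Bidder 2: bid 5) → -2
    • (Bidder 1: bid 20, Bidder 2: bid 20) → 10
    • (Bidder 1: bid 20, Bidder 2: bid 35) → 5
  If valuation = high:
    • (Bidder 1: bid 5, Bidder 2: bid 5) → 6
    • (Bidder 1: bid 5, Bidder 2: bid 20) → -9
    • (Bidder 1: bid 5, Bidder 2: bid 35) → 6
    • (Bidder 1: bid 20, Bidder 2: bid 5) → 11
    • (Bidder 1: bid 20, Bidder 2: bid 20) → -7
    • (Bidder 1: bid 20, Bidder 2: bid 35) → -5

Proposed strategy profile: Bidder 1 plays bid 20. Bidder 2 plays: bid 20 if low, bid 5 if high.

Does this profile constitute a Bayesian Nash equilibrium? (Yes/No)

Yes

A profile is a BNE iff every type of every player is best-responding given beliefs about the other side.
Bidder 1 plays bid 20: E[bid 20] = 0.75·(1) + 0.25·(9) = 3; E[bid 5] = -4. Best-responding. ✓
Bidder 2 (valuation low), facing bid 20: bid 5 gives -2, bid 20 gives 10, bid 35 gives 5. Proposed bid 20 is best. ✓
Bidder 2 (valuation high), facing bid 20: bid 5 gives 11, bid 20 gives -7, bid 35 gives -5. Proposed bid 5 is best. ✓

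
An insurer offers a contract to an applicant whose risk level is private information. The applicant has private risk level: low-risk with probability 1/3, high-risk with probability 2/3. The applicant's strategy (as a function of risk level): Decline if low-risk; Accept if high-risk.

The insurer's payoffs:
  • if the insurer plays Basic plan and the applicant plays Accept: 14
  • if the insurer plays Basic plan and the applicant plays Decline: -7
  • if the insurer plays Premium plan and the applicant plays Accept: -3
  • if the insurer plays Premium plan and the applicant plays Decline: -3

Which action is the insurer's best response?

E[Basic plan] = 1/3·(-7) + 2/3·(14) = 7
E[Premium plan] = 1/3·(-3) + 2/3·(-3) = -3
Best response: Basic plan (7 is the largest).

Basic plan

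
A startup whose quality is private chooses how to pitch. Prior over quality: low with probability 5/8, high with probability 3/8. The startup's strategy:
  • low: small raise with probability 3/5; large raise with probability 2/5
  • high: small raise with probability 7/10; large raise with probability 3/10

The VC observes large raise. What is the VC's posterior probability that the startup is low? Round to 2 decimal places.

P(large raise) = (5/8)·(2/5) + (3/8)·(3/10) = 29/80
P(low | large raise) = ((5/8)·(2/5)) / (29/80) = (1/4) / (29/80) = 20/29

0.69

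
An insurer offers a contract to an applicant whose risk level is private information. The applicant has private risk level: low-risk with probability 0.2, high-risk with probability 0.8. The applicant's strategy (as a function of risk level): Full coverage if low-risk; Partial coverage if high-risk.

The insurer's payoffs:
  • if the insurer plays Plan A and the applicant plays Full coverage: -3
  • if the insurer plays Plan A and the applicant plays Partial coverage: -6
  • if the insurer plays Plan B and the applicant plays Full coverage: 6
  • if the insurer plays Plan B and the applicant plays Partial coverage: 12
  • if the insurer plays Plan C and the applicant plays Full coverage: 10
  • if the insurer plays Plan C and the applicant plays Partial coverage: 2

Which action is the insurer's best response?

Plan B

Compute the insurer's expected payoff for each action, taking the expectation over the applicant's type.
E[Plan A] = 0.2·(-3) + 0.8·(-6) = -5.4
E[Plan B] = 0.2·(6) + 0.8·(12) = 10.8
E[Plan C] = 0.2·(10) + 0.8·(2) = 3.6
Best response: Plan B (10.8 is the largest).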